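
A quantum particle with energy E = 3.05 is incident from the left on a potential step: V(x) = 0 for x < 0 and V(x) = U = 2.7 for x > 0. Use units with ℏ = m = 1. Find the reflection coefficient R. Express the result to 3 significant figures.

On each side the TISE gives plane waves with k = √(2m(E − V))/ℏ: k₁ = √(2·1·3.05) = 2.470, k₂ = √(2·1·0.35) = 0.8367.
Continuity of ψ and ψ′ at the step yields the reflection amplitude r = (k₁ − k₂)/(k₁ + k₂) = 0.4939; thus R = |r|² = 0.2440, T = 0.7560.

R = 0.244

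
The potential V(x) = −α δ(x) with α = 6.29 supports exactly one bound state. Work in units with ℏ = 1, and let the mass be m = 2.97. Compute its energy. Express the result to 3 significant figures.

The bound state is ψ(x) = √κ e^{−κ|x|}. The derivative jump ψ'(0⁺) − ψ'(0⁻) = −(2mα/ℏ²)ψ(0) fixes κ = mα/ℏ² = 18.68.
Then E = −ℏ²κ²/(2m) = −mα²/(2ℏ²) = -58.75.

E = -58.8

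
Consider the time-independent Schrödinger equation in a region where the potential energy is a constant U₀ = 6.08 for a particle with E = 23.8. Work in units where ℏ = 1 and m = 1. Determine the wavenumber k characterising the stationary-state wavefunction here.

With E > U₀ the solution is oscillatory, ψ ∝ e^{±ikx} with k = √(2m(E − U₀))/ℏ.
k = √(2 × 1 × 17.72) = 5.953.

k = 5.95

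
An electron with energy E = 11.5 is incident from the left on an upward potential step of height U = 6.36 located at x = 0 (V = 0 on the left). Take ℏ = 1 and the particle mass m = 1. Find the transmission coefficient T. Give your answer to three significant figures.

T = 0.961

On each side the TISE gives plane waves with k = √(2m(E − V))/ℏ: k₁ = √(2·1·11.5) = 4.796, k₂ = √(2·1·5.14) = 3.206.
Continuity of ψ and ψ′ at the step yields the reflection amplitude r = (k₁ − k₂)/(k₁ + k₂) = 0.1986; thus R = |r|² = 0.03946, T = 0.9605.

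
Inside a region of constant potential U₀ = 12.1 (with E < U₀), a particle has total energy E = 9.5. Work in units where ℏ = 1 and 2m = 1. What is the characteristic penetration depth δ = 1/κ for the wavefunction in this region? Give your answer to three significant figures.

Since E < U₀ the TISE in this region is ψ'' = κ²ψ with κ = √(2m(U₀ − E))/ℏ.
κ = √(2 × 0.5 × 2.6) = 1.612. The penetration depth is δ = 1/κ = 0.620.

δ = 0.620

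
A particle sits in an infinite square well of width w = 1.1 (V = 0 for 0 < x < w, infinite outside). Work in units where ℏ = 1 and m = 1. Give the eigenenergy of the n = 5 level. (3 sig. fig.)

E = 102

The infinite-well eigenfunctions ψ_n = √(2/w) sin(nπx/w) vanish at both walls, giving E_n = n²π²ℏ²/(2mw²).
E_5 = 5² × π² / (2 × 1 × 1.1²) = 102.0.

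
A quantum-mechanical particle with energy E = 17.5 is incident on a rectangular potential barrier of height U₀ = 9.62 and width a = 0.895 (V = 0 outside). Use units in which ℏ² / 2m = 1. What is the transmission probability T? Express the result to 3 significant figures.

E > U₀: inside the barrier k₂ = √(2m(E − U₀))/ℏ = 2.807, k₂a = 2.512.
Matching at both interfaces gives T⁻¹ = 1 + U₀² sin²(k₂a) / [4E(E − U₀)] = 1.058, hence T = 0.945.

T = 0.945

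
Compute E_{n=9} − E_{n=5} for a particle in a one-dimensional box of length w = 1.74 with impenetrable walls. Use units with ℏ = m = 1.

E_n = n²π²ℏ²/(2mw²), so ΔE = (9² − 5²) π²ℏ²/(2mw²).
ΔE = 56 × π² / (2 × 1 × 1.74²) = 91.28.

ΔE = 91.3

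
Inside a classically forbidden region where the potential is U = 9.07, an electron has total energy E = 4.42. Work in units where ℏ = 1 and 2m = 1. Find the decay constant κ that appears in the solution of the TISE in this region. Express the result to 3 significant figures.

κ = 2.16

Since E < U the TISE in this region is ψ'' = κ²ψ with κ = √(2m(U − E))/ℏ.
κ = √(2 × 0.5 × 4.65) = 2.156.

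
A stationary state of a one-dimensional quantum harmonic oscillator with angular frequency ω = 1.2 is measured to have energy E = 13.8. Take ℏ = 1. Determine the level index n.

n = 11

E_n = ℏω(n + ½) ⇒ n = E/(ℏω) − ½ = 13.8/1.2 − 0.5 = 11.000 → n = 11.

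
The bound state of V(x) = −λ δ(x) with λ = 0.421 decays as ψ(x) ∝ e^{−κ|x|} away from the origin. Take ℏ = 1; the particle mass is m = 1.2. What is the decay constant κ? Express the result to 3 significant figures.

Integrate −(ℏ²/2m)ψ'' − λδ(x)ψ = Eψ from −ε to +ε: the ψ'' term gives ψ'(0⁺) − ψ'(0⁻) and the δ term gives −(2mλ/ℏ²)ψ(0).
With ψ ∝ e^{−κ|x|} this yields −2κ = −2mλ/ℏ², so κ = mλ/ℏ² = 0.5052.

κ = 0.505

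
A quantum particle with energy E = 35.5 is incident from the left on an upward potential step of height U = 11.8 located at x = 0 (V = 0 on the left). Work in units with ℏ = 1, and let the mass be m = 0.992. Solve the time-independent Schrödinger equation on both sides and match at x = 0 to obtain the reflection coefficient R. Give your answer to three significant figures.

The wavenumbers are k₁ = √(2mE)/ℏ = 8.392 on the left and k₂ = √(2m(E − U))/ℏ = 6.857 on the right.
Continuity of ψ and ψ′ at the step yields the reflection amplitude r = (k₁ − k₂)/(k₁ + k₂) = 0.1007; thus R = |r|² = 0.01013, T = 0.9899.

R = 0.0101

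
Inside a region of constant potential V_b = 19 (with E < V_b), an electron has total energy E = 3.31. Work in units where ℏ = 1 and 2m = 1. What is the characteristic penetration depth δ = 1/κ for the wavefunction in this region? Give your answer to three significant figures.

Since E < V_b the TISE in this region is ψ'' = κ²ψ with κ = √(2m(V_b − E))/ℏ.
κ = √(2 × 0.5 × 15.69) = 3.961. The penetration depth is δ = 1/κ = 0.252.

δ = 0.252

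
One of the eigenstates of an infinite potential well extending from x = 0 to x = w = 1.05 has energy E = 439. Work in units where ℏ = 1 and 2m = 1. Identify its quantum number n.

n = 7

From E_n = n²π²ℏ²/(2mw²) invert to n = √(2mw²E)/(πℏ).
n = (1.05/π) × √(2 × 0.5 × 439) = 7.003 → n = 7.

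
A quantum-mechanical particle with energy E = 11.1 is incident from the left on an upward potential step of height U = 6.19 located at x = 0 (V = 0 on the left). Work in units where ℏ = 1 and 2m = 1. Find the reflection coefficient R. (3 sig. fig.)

R = 0.0405

On each side the TISE gives plane waves with k = √(2m(E − V))/ℏ: k₁ = √(2·½·11.1) = 3.332, k₂ = √(2·½·4.91) = 2.216.
Matching ψ and ψ′ at x = 0 gives r = (k₁ − k₂)/(k₁ + k₂), so R = r² = 0.04046 and T = 1 − R = 0.9595.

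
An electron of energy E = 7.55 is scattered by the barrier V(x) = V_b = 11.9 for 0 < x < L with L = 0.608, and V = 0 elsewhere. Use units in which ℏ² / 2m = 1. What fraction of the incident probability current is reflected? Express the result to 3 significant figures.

R = 0.743

Since E < V_b the interior solution is evanescent with decay constant κ = √(2m(V_b − E))/ℏ = 2.086.
κL = 1.268, sinh(κL) = 1.636.
The exact tunnelling result is T⁻¹ = 1 + V_b² sinh²(κL) / [4E(V_b − E)] = 3.886, so T = 0.257.
R = 1 − T = 0.743.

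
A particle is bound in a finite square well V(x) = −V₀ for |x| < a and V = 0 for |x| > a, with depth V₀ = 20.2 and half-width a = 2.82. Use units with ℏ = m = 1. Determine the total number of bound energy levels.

The dimensionless depth is z₀ = a√(2mV₀)/ℏ = 2.82 × √(40.40) = 17.92.
A new bound state (alternating even/odd) appears each time z₀ passes a multiple of π/2, so N = ⌊2z₀/π⌋ + 1 = ⌊11.41⌋ + 1 = 12.

N = 12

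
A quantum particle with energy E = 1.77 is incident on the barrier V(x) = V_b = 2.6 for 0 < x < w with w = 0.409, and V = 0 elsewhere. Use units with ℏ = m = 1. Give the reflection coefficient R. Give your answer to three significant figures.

R = 0.259

E < V_b: inside the barrier ψ ∝ e^{±κx} with κ = √(2m(V_b − E))/ℏ = 1.288.
κw = 0.5270, sinh(κw) = 0.5517.
The exact tunnelling result is T⁻¹ = 1 + V_b² sinh²(κw) / [4E(V_b − E)] = 1.350, so T = 0.741.
R = 1 − T = 0.259.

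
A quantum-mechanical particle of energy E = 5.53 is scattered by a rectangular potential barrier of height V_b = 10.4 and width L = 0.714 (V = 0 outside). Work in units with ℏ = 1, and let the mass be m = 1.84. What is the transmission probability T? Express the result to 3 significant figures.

Since E < V_b the interior solution is evanescent with decay constant κ = √(2m(V_b − E))/ℏ = 4.233.
κL = 3.023, sinh(κL) = 10.25.
Matching ψ, ψ′ at both faces gives T = [1 + V_b² sinh²(κL) / (4E(V_b − E))]⁻¹ = 1/106.5 = 0.00939.

T = 0.00939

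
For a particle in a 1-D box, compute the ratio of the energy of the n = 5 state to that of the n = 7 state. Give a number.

E_n = n²π²ℏ²/(2mL²) so the ratio is n₂²/n₁² = 25/49 = 0.510204.

0.510204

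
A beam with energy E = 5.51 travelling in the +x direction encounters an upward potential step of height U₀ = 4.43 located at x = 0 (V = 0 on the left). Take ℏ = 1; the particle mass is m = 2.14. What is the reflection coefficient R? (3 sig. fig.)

R = 0.149

On each side the TISE gives plane waves with k = √(2m(E − V))/ℏ: k₁ = √(2·2.14·5.51) = 4.856, k₂ = √(2·2.14·1.08) = 2.150.
Matching ψ and ψ′ at x = 0 gives r = (k₁ − k₂)/(k₁ + k₂), so R = r² = 0.1492 and T = 1 − R = 0.8508.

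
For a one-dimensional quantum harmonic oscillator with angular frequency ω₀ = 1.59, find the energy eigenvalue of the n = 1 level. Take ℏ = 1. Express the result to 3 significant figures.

The oscillator eigenvalues are E_n = ℏω₀(n + ½), so E_1 = 1.59 × 1.5 = 2.385.

E = 2.39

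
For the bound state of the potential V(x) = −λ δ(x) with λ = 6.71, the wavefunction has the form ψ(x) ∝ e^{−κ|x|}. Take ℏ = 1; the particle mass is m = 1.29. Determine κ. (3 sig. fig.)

κ = 8.66

Integrating the TISE across x = 0 gives the cusp condition ψ'(0⁺) − ψ'(0⁻) = −(2mλ/ℏ²)ψ(0).
With ψ ∝ e^{−κ|x|} this yields −2κ = −2mλ/ℏ², so κ = mλ/ℏ² = 8.656.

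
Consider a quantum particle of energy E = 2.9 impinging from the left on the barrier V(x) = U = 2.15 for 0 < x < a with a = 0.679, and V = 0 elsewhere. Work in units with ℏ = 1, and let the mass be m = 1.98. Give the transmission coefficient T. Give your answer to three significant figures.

E > U: inside the barrier k₂ = √(2m(E − U))/ℏ = 1.723, k₂a = 1.170.
T = [1 + U² sin²(k₂a) / (4E(E − U))]⁻¹ = 1/1.451 = 0.689.

T = 0.689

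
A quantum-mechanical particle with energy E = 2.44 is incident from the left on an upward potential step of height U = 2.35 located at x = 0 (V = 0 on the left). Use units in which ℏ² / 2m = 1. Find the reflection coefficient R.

R = 0.459

On each side the TISE gives plane waves with k = √(2m(E − V))/ℏ: k₁ = √(2·½·2.44) = 1.562, k₂ = √(2·½·0.09) = 0.3000.
Continuity of ψ and ψ′ at the step yields the reflection amplitude r = (k₁ − k₂)/(k₁ + k₂) = 0.6778; thus R = |r|² = 0.4594, T = 0.5406.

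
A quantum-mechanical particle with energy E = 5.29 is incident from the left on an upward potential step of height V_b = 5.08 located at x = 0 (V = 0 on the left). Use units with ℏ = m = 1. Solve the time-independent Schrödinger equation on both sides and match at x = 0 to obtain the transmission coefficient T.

T = 0.554

The wavenumbers are k₁ = √(2mE)/ℏ = 3.253 on the left and k₂ = √(2m(E − V_b))/ℏ = 0.6481 on the right.
Matching ψ and ψ′ at x = 0 gives r = (k₁ − k₂)/(k₁ + k₂), so R = r² = 0.4458 and T = 1 − R = 0.5542.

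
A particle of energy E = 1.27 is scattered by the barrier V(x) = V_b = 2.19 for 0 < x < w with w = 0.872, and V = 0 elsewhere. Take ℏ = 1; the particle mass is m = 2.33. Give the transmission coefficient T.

Since E < V_b the interior solution is evanescent with decay constant κ = √(2m(V_b − E))/ℏ = 2.071.
κw = 1.806, sinh(κw) = 2.959.
Matching ψ, ψ′ at both faces gives T = [1 + V_b² sinh²(κw) / (4E(V_b − E))]⁻¹ = 1/9.988 = 0.100.

T = 0.100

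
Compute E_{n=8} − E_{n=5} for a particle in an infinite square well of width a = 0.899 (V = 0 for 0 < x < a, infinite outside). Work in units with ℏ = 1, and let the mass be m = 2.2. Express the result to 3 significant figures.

ΔE = 108

E_n = n²π²ℏ²/(2ma²), so ΔE = (8² − 5²) π²ℏ²/(2ma²).
ΔE = 39 × π² / (2 × 2.2 × 0.899²) = 108.2.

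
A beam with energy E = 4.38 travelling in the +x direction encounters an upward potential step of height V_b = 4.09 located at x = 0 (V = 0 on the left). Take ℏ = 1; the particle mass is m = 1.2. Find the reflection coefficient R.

On each side the TISE gives plane waves with k = √(2m(E − V))/ℏ: k₁ = √(2·1.2·4.38) = 3.242, k₂ = √(2·1.2·0.29) = 0.8343.
Continuity of ψ and ψ′ at the step yields the reflection amplitude r = (k₁ − k₂)/(k₁ + k₂) = 0.5907; thus R = |r|² = 0.3489, T = 0.6511.

R = 0.349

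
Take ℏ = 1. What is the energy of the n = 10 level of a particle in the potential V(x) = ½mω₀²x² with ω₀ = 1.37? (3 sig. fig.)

E = 14.4

Using E_n = (n + ½)ℏω₀: E_10 = 10.5 × 1.37 = 14.39.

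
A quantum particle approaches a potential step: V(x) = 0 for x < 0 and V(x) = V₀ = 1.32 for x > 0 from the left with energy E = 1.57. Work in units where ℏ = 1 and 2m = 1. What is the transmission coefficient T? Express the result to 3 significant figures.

T = 0.815

On each side the TISE gives plane waves with k = √(2m(E − V))/ℏ: k₁ = √(2·½·1.57) = 1.253, k₂ = √(2·½·0.25) = 0.5000.
Matching ψ and ψ′ at x = 0 gives r = (k₁ − k₂)/(k₁ + k₂), so R = r² = 0.1845 and T = 1 − R = 0.8155.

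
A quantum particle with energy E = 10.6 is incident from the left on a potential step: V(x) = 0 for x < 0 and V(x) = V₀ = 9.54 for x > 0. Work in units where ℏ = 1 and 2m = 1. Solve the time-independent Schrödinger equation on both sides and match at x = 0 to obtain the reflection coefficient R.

On each side the TISE gives plane waves with k = √(2m(E − V))/ℏ: k₁ = √(2·½·10.6) = 3.256, k₂ = √(2·½·1.06) = 1.030.
Continuity of ψ and ψ′ at the step yields the reflection amplitude r = (k₁ − k₂)/(k₁ + k₂) = 0.5195; thus R = |r|² = 0.2699, T = 0.7301.

R = 0.270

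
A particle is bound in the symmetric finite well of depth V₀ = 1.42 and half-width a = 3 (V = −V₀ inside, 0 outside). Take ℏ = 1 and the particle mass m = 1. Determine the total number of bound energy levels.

The dimensionless depth is z₀ = a√(2mV₀)/ℏ = 3 × √(2.840) = 5.056.
A new bound state (alternating even/odd) appears each time z₀ passes a multiple of π/2, so N = ⌊2z₀/π⌋ + 1 = ⌊3.219⌋ + 1 = 4.

N = 4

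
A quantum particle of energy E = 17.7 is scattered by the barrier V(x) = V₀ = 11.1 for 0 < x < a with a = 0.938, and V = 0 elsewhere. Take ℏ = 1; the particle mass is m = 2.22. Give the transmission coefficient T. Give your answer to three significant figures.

T = 0.813

E > V₀: inside the barrier k₂ = √(2m(E − V₀))/ℏ = 5.413, k₂a = 5.078.
Matching at both interfaces gives T⁻¹ = 1 + V₀² sin²(k₂a) / [4E(E − V₀)] = 1.230, hence T = 0.813.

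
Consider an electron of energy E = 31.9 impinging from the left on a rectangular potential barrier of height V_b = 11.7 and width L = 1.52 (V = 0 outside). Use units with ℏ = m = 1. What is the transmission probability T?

T = 0.997

Above the barrier the interior wavenumber is k₂ = √(2m(E − V_b))/ℏ = 6.356, giving phase k₂L = 9.661.
T = [1 + V_b² sin²(k₂L) / (4E(E − V_b))]⁻¹ = 1/1.003 = 0.997.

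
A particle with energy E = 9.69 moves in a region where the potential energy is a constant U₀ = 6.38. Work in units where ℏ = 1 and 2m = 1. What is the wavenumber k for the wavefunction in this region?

k = 1.82

With E > U₀ the solution is oscillatory, ψ ∝ e^{±ikx} with k = √(2m(E − U₀))/ℏ.
k = √(2 × 0.5 × 3.31) = 1.819.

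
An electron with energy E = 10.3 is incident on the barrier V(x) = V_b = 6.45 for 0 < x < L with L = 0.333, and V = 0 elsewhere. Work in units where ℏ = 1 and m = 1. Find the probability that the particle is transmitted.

T = 0.857

Above the barrier the interior wavenumber is k₂ = √(2m(E − V_b))/ℏ = 2.775, giving phase k₂L = 0.9240.
T = [1 + V_b² sin²(k₂L) / (4E(E − V_b))]⁻¹ = 1/1.167 = 0.857.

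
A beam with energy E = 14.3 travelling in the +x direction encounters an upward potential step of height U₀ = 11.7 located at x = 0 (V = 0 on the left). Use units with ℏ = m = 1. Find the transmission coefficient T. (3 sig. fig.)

T = 0.838

The wavenumbers are k₁ = √(2mE)/ℏ = 5.348 on the left and k₂ = √(2m(E − U₀))/ℏ = 2.280 on the right.
Matching ψ and ψ′ at x = 0 gives r = (k₁ − k₂)/(k₁ + k₂), so R = r² = 0.1617 and T = 1 − R = 0.8383.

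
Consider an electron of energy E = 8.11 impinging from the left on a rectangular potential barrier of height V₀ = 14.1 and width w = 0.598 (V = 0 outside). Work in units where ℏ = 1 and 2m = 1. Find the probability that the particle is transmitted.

E < V₀: inside the barrier ψ ∝ e^{±κx} with κ = √(2m(V₀ − E))/ℏ = 2.447.
κw = 1.464, sinh(κw) = 2.045.
Matching ψ, ψ′ at both faces gives T = [1 + V₀² sinh²(κw) / (4E(V₀ − E))]⁻¹ = 1/5.279 = 0.189.

T = 0.189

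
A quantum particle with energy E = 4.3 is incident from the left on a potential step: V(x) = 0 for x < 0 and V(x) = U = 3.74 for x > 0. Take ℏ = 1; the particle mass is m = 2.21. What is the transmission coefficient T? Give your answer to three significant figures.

On each side the TISE gives plane waves with k = √(2m(E − V))/ℏ: k₁ = √(2·2.21·4.3) = 4.360, k₂ = √(2·2.21·0.56) = 1.573.
Continuity of ψ and ψ′ at the step yields the reflection amplitude r = (k₁ − k₂)/(k₁ + k₂) = 0.4696; thus R = |r|² = 0.2206, T = 0.7794.

T = 0.779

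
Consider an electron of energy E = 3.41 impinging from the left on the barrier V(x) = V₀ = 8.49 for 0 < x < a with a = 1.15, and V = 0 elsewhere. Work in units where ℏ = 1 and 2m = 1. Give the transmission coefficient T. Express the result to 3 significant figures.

Since E < V₀ the interior solution is evanescent with decay constant κ = √(2m(V₀ − E))/ℏ = 2.254.
κa = 2.592, sinh(κa) = 6.641.
The exact tunnelling result is T⁻¹ = 1 + V₀² sinh²(κa) / [4E(V₀ − E)] = 46.87, so T = 0.0213.

T = 0.0213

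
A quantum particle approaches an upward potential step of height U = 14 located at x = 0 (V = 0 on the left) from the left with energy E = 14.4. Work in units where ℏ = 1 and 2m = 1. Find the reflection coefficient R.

On each side the TISE gives plane waves with k = √(2m(E − V))/ℏ: k₁ = √(2·½·14.4) = 3.795, k₂ = √(2·½·0.4) = 0.6325.
Continuity of ψ and ψ′ at the step yields the reflection amplitude r = (k₁ − k₂)/(k₁ + k₂) = 0.7143; thus R = |r|² = 0.5102, T = 0.4898.

R = 0.510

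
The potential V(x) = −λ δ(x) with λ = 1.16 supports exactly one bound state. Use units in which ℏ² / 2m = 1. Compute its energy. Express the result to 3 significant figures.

The bound state is ψ(x) = √κ e^{−κ|x|}. The derivative jump ψ'(0⁺) − ψ'(0⁻) = −(2mλ/ℏ²)ψ(0) fixes κ = mλ/ℏ² = 0.5800.
Then E = −ℏ²κ²/(2m) = −mλ²/(2ℏ²) = -0.3364.

E = -0.336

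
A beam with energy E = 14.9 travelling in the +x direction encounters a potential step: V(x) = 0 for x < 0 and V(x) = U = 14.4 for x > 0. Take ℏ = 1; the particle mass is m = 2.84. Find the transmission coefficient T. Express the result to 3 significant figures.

T = 0.523

The wavenumbers are k₁ = √(2mE)/ℏ = 9.200 on the left and k₂ = √(2m(E − U))/ℏ = 1.685 on the right.
Continuity of ψ and ψ′ at the step yields the reflection amplitude r = (k₁ − k₂)/(k₁ + k₂) = 0.6904; thus R = |r|² = 0.4766, T = 0.5234.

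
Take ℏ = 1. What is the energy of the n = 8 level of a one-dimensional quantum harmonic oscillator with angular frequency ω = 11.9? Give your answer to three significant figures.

The oscillator eigenvalues are E_n = ℏω(n + ½), so E_8 = 11.9 × 8.5 = 101.2.

E = 101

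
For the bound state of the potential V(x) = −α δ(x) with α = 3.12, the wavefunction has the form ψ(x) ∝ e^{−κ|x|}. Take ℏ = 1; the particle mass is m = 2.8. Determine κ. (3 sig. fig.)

Integrate −(ℏ²/2m)ψ'' − αδ(x)ψ = Eψ from −ε to +ε: the ψ'' term gives ψ'(0⁺) − ψ'(0⁻) and the δ term gives −(2mα/ℏ²)ψ(0).
With ψ ∝ e^{−κ|x|} this yields −2κ = −2mα/ℏ², so κ = mα/ℏ² = 8.736.

κ = 8.74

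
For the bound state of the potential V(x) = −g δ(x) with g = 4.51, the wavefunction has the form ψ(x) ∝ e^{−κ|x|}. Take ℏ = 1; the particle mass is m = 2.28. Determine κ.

κ = 10.3

Integrate −(ℏ²/2m)ψ'' − gδ(x)ψ = Eψ from −ε to +ε: the ψ'' term gives ψ'(0⁺) − ψ'(0⁻) and the δ term gives −(2mg/ℏ²)ψ(0).
With ψ ∝ e^{−κ|x|} this yields −2κ = −2mg/ℏ², so κ = mg/ℏ² = 10.28.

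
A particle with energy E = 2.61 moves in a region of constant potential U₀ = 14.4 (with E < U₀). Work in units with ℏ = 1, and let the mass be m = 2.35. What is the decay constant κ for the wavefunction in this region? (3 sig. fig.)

κ = 7.44

Since E < U₀ the TISE in this region is ψ'' = κ²ψ with κ = √(2m(U₀ − E))/ℏ.
κ = √(2 × 2.35 × 11.79) = 7.444.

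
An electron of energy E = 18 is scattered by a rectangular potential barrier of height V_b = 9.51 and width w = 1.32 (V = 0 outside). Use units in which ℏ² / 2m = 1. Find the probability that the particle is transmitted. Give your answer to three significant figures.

Above the barrier the interior wavenumber is k₂ = √(2m(E − V_b))/ℏ = 2.914, giving phase k₂w = 3.846.
T = [1 + V_b² sin²(k₂w) / (4E(E − V_b))]⁻¹ = 1/1.062 = 0.942.

T = 0.942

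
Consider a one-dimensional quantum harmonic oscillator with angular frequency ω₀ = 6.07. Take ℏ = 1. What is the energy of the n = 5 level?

E = 33.4

The oscillator eigenvalues are E_n = ℏω₀(n + ½), so E_5 = 6.07 × 5.5 = 33.39.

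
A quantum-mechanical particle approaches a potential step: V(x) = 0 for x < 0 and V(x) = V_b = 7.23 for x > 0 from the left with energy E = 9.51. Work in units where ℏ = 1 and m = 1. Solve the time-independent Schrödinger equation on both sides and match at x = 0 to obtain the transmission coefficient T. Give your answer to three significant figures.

The wavenumbers are k₁ = √(2mE)/ℏ = 4.361 on the left and k₂ = √(2m(E − V_b))/ℏ = 2.135 on the right.
Continuity of ψ and ψ′ at the step yields the reflection amplitude r = (k₁ − k₂)/(k₁ + k₂) = 0.3426; thus R = |r|² = 0.1174, T = 0.8826.

T = 0.883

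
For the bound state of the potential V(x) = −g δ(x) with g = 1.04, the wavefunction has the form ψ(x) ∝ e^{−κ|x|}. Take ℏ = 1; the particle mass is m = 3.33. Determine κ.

κ = 3.46

Integrating the TISE across x = 0 gives the cusp condition ψ'(0⁺) − ψ'(0⁻) = −(2mg/ℏ²)ψ(0).
With ψ ∝ e^{−κ|x|} this yields −2κ = −2mg/ℏ², so κ = mg/ℏ² = 3.463.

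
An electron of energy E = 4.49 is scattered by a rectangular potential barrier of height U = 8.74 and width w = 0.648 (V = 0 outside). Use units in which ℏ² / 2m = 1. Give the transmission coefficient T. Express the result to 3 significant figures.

T = 0.242

E < U: inside the barrier ψ ∝ e^{±κx} with κ = √(2m(U − E))/ℏ = 2.062.
κw = 1.336, sinh(κw) = 1.770.
Matching ψ, ψ′ at both faces gives T = [1 + U² sinh²(κw) / (4E(U − E))]⁻¹ = 1/4.136 = 0.242.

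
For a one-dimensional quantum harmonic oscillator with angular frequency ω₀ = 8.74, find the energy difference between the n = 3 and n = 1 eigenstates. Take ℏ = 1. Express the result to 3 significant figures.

ΔE = 17.5

E_n = ℏω₀(n + ½), so ΔE = (3 − 1) ℏω₀ = 2 × 8.74 = 17.48.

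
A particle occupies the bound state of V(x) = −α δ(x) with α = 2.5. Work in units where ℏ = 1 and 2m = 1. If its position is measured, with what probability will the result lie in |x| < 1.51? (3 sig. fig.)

P = 0.977

The normalised bound state is ψ = √κ e^{−κ|x|} with κ = mα/ℏ² = 1.250.
P(|x| < d) = ∫_{−d}^{d} κ e^{−2κ|x|} dx = 1 − e^{−2κd} = 1 − e^{−3.775} = 0.9771.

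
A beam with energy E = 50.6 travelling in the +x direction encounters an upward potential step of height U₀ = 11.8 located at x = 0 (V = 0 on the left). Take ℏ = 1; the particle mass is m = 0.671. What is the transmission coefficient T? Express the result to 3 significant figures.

The wavenumbers are k₁ = √(2mE)/ℏ = 8.240 on the left and k₂ = √(2m(E − U₀))/ℏ = 7.216 on the right.
Continuity of ψ and ψ′ at the step yields the reflection amplitude r = (k₁ − k₂)/(k₁ + k₂) = 0.06629; thus R = |r|² = 0.004394, T = 0.9956.

T = 0.996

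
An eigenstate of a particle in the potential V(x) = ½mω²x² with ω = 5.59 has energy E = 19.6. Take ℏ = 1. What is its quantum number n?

n = 3

Invert E_n = (n + ½)ℏω: n = E/ℏω − ½ = 3.006, so n = 3.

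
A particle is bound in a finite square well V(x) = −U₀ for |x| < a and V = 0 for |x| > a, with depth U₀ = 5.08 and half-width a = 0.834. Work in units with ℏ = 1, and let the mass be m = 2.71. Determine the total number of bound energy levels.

Define the well-strength parameter z₀ = (a/ℏ)√(2mU₀) = 0.834 × √(2·2.71·5.08) = 4.376.
A new bound state (alternating even/odd) appears each time z₀ passes a multiple of π/2, so N = ⌊2z₀/π⌋ + 1 = ⌊2.786⌋ + 1 = 3.

N = 3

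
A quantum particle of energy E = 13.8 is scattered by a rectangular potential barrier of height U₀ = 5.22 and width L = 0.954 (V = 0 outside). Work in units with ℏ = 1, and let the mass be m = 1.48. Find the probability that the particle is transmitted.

E > U₀: inside the barrier k₂ = √(2m(E − U₀))/ℏ = 5.040, k₂L = 4.808.
Matching at both interfaces gives T⁻¹ = 1 + U₀² sin²(k₂L) / [4E(E − U₀)] = 1.057, hence T = 0.946.

T = 0.946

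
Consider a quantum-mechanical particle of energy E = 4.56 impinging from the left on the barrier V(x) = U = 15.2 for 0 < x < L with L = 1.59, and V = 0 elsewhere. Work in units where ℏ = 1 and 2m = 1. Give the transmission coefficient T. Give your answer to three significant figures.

Since E < U the interior solution is evanescent with decay constant κ = √(2m(U − E))/ℏ = 3.262.
κL = 5.186, sinh(κL) = 89.41.
Matching ψ, ψ′ at both faces gives T = [1 + U² sinh²(κL) / (4E(U − E))]⁻¹ = 1/9518 = 0.000105.

T = 0.000105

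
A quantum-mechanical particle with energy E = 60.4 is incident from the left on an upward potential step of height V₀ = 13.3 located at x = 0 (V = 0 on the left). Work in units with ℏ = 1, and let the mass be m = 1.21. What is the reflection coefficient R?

R = 0.00386

On each side the TISE gives plane waves with k = √(2m(E − V))/ℏ: k₁ = √(2·1.21·60.4) = 12.09, k₂ = √(2·1.21·47.1) = 10.68.
Continuity of ψ and ψ′ at the step yields the reflection amplitude r = (k₁ − k₂)/(k₁ + k₂) = 0.06210; thus R = |r|² = 0.003856, T = 0.9961.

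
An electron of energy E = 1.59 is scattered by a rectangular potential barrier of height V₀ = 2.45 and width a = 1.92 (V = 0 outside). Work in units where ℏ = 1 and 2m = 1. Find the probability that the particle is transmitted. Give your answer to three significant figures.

E < V₀: inside the barrier ψ ∝ e^{±κx} with κ = √(2m(V₀ − E))/ℏ = 0.9274.
κa = 1.781, sinh(κa) = 2.882.
The exact tunnelling result is T⁻¹ = 1 + V₀² sinh²(κa) / [4E(V₀ − E)] = 10.12, so T = 0.0988.

T = 0.0988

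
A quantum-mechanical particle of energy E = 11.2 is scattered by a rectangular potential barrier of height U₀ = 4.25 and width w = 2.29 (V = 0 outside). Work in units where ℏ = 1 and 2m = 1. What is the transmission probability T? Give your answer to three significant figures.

T = 0.997

Above the barrier the interior wavenumber is k₂ = √(2m(E − U₀))/ℏ = 2.636, giving phase k₂w = 6.037.
T = [1 + U₀² sin²(k₂w) / (4E(E − U₀))]⁻¹ = 1/1.003 = 0.997.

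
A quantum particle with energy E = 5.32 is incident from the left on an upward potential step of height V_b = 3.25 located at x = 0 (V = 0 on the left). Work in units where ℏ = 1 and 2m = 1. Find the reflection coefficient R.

R = 0.0537

The wavenumbers are k₁ = √(2mE)/ℏ = 2.307 on the left and k₂ = √(2m(E − V_b))/ℏ = 1.439 on the right.
Matching ψ and ψ′ at x = 0 gives r = (k₁ − k₂)/(k₁ + k₂), so R = r² = 0.05368 and T = 1 − R = 0.9463.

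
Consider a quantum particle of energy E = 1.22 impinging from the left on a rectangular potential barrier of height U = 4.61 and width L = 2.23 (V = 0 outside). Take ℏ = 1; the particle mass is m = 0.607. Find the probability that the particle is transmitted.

Since E < U the interior solution is evanescent with decay constant κ = √(2m(U − E))/ℏ = 2.029.
κL = 4.524, sinh(κL) = 46.09.
Matching ψ, ψ′ at both faces gives T = [1 + U² sinh²(κL) / (4E(U − E))]⁻¹ = 1/2730 = 0.000366.

T = 0.000366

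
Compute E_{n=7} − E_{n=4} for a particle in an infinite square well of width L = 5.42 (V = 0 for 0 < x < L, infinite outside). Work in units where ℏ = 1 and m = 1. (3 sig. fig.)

E_n = n²π²ℏ²/(2mL²), so ΔE = (7² − 4²) π²ℏ²/(2mL²).
ΔE = 33 × π² / (2 × 1 × 5.42²) = 5.544.

ΔE = 5.54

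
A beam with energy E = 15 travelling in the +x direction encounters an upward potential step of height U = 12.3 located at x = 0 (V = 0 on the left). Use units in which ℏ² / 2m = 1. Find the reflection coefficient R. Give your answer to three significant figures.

R = 0.163

On each side the TISE gives plane waves with k = √(2m(E − V))/ℏ: k₁ = √(2·½·15) = 3.873, k₂ = √(2·½·2.7) = 1.643.
Continuity of ψ and ψ′ at the step yields the reflection amplitude r = (k₁ − k₂)/(k₁ + k₂) = 0.4042; thus R = |r|² = 0.1634, T = 0.8366.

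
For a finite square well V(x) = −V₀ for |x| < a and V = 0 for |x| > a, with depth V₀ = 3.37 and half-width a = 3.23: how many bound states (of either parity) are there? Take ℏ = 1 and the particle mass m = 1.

N = 6

The dimensionless depth is z₀ = a√(2mV₀)/ℏ = 3.23 × √(6.740) = 8.386.
The even/odd transcendental equations gain one root per π/2 in z₀, giving N = 1 + ⌊2z₀/π⌋ = 1 + ⌊5.338⌋ = 6.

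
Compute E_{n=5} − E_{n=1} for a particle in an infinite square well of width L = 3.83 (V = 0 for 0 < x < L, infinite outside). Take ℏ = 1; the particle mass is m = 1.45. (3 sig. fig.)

ΔE = 5.57

E_n = n²π²ℏ²/(2mL²), so ΔE = (5² − 1²) π²ℏ²/(2mL²).
ΔE = 24 × π² / (2 × 1.45 × 3.83²) = 5.568.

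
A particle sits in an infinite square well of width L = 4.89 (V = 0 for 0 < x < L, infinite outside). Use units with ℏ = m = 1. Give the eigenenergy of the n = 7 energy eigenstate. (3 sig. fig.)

The infinite-well eigenfunctions ψ_n = √(2/L) sin(nπx/L) vanish at both walls, giving E_n = n²π²ℏ²/(2mL²).
E_7 = 7² × π² / (2 × 1 × 4.89²) = 10.11.

E = 10.1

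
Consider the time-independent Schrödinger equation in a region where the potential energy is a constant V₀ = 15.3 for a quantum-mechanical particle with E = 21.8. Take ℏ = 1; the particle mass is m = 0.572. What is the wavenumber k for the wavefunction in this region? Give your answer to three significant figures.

k = 2.73

With E > V₀ the solution is oscillatory, ψ ∝ e^{±ikx} with k = √(2m(E − V₀))/ℏ.
k = √(2 × 0.572 × 6.5) = 2.727.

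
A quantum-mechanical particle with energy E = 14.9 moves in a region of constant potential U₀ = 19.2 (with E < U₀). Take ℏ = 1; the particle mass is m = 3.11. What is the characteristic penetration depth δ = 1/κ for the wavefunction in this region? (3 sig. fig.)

Since E < U₀ the TISE in this region is ψ'' = κ²ψ with κ = √(2m(U₀ − E))/ℏ.
κ = √(2 × 3.11 × 4.3) = 5.172. The penetration depth is δ = 1/κ = 0.193.

δ = 0.193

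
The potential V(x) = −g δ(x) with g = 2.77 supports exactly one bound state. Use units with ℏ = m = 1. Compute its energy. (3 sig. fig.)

For x ≠ 0 the bound state is ψ ∝ e^{−κ|x|}; integrating the TISE across the delta gives the cusp condition 2κ = 2mg/ℏ², so κ = 2.770.
Then E = −ℏ²κ²/(2m) = −mg²/(2ℏ²) = -3.836.

E = -3.84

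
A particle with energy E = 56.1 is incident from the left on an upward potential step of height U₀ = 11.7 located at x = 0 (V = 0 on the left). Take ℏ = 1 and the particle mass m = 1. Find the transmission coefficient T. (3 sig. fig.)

The wavenumbers are k₁ = √(2mE)/ℏ = 10.59 on the left and k₂ = √(2m(E − U₀))/ℏ = 9.423 on the right.
Matching ψ and ψ′ at x = 0 gives r = (k₁ − k₂)/(k₁ + k₂), so R = r² = 0.003411 and T = 1 − R = 0.9966.

T = 0.997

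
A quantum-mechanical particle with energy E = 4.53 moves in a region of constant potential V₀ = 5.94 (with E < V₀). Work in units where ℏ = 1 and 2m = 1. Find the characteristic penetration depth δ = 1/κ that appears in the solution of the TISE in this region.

Since E < V₀ the TISE in this region is ψ'' = κ²ψ with κ = √(2m(V₀ − E))/ℏ.
κ = √(2 × 0.5 × 1.41) = 1.187. The penetration depth is δ = 1/κ = 0.842.

δ = 0.842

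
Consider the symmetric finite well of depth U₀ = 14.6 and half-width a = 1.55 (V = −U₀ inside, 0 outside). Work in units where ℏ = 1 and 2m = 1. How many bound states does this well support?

Define the well-strength parameter z₀ = (a/ℏ)√(2mU₀) = 1.55 × √(2·0.5·14.6) = 5.923.
A new bound state (alternating even/odd) appears each time z₀ passes a multiple of π/2, so N = ⌊2z₀/π⌋ + 1 = ⌊3.770⌋ + 1 = 4.

N = 4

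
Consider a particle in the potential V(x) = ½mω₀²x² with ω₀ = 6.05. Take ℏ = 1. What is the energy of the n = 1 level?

Using E_n = (n + ½)ℏω₀: E_1 = 1.5 × 6.05 = 9.075.

E = 9.08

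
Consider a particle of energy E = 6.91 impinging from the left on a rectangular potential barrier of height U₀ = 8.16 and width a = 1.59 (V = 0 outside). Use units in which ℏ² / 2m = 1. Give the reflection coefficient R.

E < U₀: inside the barrier ψ ∝ e^{±κx} with κ = √(2m(U₀ − E))/ℏ = 1.118.
κa = 1.778, sinh(κa) = 2.874.
Matching ψ, ψ′ at both faces gives T = [1 + U₀² sinh²(κa) / (4E(U₀ − E))]⁻¹ = 1/16.91 = 0.0591.
R = 1 − T = 0.941.

R = 0.941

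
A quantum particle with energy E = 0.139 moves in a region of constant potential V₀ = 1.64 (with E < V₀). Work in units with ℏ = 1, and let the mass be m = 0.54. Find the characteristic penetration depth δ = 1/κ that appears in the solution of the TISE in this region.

Since E < V₀ the TISE in this region is ψ'' = κ²ψ with κ = √(2m(V₀ − E))/ℏ.
κ = √(2 × 0.54 × 1.501) = 1.273. The penetration depth is δ = 1/κ = 0.785.

δ = 0.785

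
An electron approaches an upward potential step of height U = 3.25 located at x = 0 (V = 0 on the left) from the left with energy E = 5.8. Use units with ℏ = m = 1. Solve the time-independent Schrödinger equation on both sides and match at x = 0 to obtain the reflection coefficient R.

R = 0.0410

On each side the TISE gives plane waves with k = √(2m(E − V))/ℏ: k₁ = √(2·1·5.8) = 3.406, k₂ = √(2·1·2.55) = 2.258.
Continuity of ψ and ψ′ at the step yields the reflection amplitude r = (k₁ − k₂)/(k₁ + k₂) = 0.2026; thus R = |r|² = 0.04105, T = 0.9590.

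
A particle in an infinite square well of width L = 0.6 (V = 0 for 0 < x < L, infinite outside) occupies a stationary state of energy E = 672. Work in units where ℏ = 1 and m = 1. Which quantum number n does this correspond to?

n = 7

For an infinite well E_n = n²π²ℏ²/(2mL²), so n = (L/πℏ)√(2mE).
n = (0.6/π) × √(2 × 1 × 672) = 7.002 → n = 7.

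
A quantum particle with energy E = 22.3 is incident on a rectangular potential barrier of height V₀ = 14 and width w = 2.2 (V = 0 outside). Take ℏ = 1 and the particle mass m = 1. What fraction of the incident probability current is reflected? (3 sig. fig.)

E > V₀: inside the barrier k₂ = √(2m(E − V₀))/ℏ = 4.074, k₂w = 8.963.
Matching at both interfaces gives T⁻¹ = 1 + V₀² sin²(k₂w) / [4E(E − V₀)] = 1.052, hence T = 0.950.
R = 1 − T = 0.0498.

R = 0.0498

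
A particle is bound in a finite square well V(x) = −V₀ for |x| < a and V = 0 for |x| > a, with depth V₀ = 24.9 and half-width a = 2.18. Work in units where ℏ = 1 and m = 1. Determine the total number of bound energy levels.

N = 10

The dimensionless depth is z₀ = a√(2mV₀)/ℏ = 2.18 × √(49.80) = 15.38.
A new bound state (alternating even/odd) appears each time z₀ passes a multiple of π/2, so N = ⌊2z₀/π⌋ + 1 = ⌊9.794⌋ + 1 = 10.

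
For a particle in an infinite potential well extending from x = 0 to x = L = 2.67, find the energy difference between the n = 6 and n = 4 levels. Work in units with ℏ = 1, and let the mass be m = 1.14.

E_n = n²π²ℏ²/(2mL²), so ΔE = (6² − 4²) π²ℏ²/(2mL²).
ΔE = 20 × π² / (2 × 1.14 × 2.67²) = 12.14.

ΔE = 12.1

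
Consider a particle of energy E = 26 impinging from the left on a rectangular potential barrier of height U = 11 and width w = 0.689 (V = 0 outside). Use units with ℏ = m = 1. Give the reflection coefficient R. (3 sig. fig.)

Above the barrier the interior wavenumber is k₂ = √(2m(E − U))/ℏ = 5.477, giving phase k₂w = 3.774.
T = [1 + U² sin²(k₂w) / (4E(E − U))]⁻¹ = 1/1.027 = 0.974.
R = 1 − T = 0.0264.

R = 0.0264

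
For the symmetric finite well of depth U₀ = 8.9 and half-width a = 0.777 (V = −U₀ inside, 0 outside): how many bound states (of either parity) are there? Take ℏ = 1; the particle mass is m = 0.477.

N = 2

Define the well-strength parameter z₀ = (a/ℏ)√(2mU₀) = 0.777 × √(2·0.477·8.9) = 2.264.
A new bound state (alternating even/odd) appears each time z₀ passes a multiple of π/2, so N = ⌊2z₀/π⌋ + 1 = ⌊1.441⌋ + 1 = 2.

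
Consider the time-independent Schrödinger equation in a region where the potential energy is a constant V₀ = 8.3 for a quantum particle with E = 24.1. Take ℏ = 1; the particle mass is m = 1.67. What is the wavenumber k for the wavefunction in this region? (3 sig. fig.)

k = 7.26

With E > V₀ the solution is oscillatory, ψ ∝ e^{±ikx} with k = √(2m(E − V₀))/ℏ.
k = √(2 × 1.67 × 15.8) = 7.264.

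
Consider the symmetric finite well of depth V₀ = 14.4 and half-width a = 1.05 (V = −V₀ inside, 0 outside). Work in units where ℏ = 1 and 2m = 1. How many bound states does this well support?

N = 3

Define the well-strength parameter z₀ = (a/ℏ)√(2mV₀) = 1.05 × √(2·0.5·14.4) = 3.984.
The even/odd transcendental equations gain one root per π/2 in z₀, giving N = 1 + ⌊2z₀/π⌋ = 1 + ⌊2.537⌋ = 3.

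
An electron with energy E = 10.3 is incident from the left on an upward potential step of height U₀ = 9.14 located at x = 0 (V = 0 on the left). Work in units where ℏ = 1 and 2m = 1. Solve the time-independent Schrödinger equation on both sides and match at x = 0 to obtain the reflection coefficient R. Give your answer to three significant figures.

On each side the TISE gives plane waves with k = √(2m(E − V))/ℏ: k₁ = √(2·½·10.3) = 3.209, k₂ = √(2·½·1.16) = 1.077.
Matching ψ and ψ′ at x = 0 gives r = (k₁ − k₂)/(k₁ + k₂), so R = r² = 0.2475 and T = 1 − R = 0.7525.

R = 0.247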